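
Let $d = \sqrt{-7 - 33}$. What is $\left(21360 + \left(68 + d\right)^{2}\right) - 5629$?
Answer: $20315 + 272 i \sqrt{10} \approx 20315.0 + 860.14 i$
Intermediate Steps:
$d = 2 i \sqrt{10}$ ($d = \sqrt{-40} = 2 i \sqrt{10} \approx 6.3246 i$)
$\left(21360 + \left(68 + d\right)^{2}\right) - 5629 = \left(21360 + \left(68 + 2 i \sqrt{10}\right)^{2}\right) - 5629 = 15731 + \left(68 + 2 i \sqrt{10}\right)^{2}$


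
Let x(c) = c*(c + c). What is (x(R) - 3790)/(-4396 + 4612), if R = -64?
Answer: 2201/108 ≈ 20.380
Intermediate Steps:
x(c) = 2*c**2 (x(c) = c*(2*c) = 2*c**2)
(x(R) - 3790)/(-4396 + 4612) = (2*(-64)**2 - 3790)/(-4396 + 4612) = (2*4096 - 3790)/216 = (8192 - 3790)*(1/216) = 4402*(1/216) = 2201/108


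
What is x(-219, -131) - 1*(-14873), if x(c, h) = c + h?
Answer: 14523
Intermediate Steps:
x(-219, -131) - 1*(-14873) = (-219 - 131) - 1*(-14873) = -350 + 14873 = 14523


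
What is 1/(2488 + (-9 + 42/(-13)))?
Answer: 13/32185 ≈ 0.00040392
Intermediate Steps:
1/(2488 + (-9 + 42/(-13))) = 1/(2488 + (-9 + 42*(-1/13))) = 1/(2488 + (-9 - 42/13)) = 1/(2488 - 159/13) = 1/(32185/13) = 13/32185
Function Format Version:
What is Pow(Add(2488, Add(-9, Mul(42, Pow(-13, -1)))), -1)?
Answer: Rational(13, 32185) ≈ 0.00040392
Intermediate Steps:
Pow(Add(2488, Add(-9, Mul(42, Pow(-13, -1)))), -1) = Pow(Add(2488, Add(-9, Mul(42, Rational(-1, 13)))), -1) = Pow(Add(2488, Add(-9, Rational(-42, 13))), -1) = Pow(Add(2488, Rational(-159, 13)), -1) = Pow(Rational(32185, 13), -1) = Rational(13, 32185)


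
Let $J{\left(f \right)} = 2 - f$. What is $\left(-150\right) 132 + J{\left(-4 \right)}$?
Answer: $-19794$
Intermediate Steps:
$\left(-150\right) 132 + J{\left(-4 \right)} = \left(-150\right) 132 + \left(2 - -4\right) = -19800 + \left(2 + 4\right) = -19800 + 6 = -19794$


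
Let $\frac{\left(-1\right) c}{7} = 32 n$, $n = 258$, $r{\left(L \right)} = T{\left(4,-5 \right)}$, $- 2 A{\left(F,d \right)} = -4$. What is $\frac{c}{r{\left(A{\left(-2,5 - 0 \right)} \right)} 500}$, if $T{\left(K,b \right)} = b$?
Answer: $\frac{14448}{625} \approx 23.117$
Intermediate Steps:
$A{\left(F,d \right)} = 2$ ($A{\left(F,d \right)} = \left(- \frac{1}{2}\right) \left(-4\right) = 2$)
$r{\left(L \right)} = -5$
$c = -57792$ ($c = - 7 \cdot 32 \cdot 258 = \left(-7\right) 8256 = -57792$)
$\frac{c}{r{\left(A{\left(-2,5 - 0 \right)} \right)} 500} = - \frac{57792}{\left(-5\right) 500} = - \frac{57792}{-2500} = \left(-57792\right) \left(- \frac{1}{2500}\right) = \frac{14448}{625}$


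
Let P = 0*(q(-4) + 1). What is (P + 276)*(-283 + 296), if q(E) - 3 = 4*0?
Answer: 3588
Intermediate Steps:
q(E) = 3 (q(E) = 3 + 4*0 = 3 + 0 = 3)
P = 0 (P = 0*(3 + 1) = 0*4 = 0)
(P + 276)*(-283 + 296) = (0 + 276)*(-283 + 296) = 276*13 = 3588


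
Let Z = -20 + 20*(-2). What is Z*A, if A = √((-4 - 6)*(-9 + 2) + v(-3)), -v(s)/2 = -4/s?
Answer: -20*√606 ≈ -492.34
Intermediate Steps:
v(s) = 8/s (v(s) = -(-8)/s = 8/s)
Z = -60 (Z = -20 - 40 = -60)
A = √606/3 (A = √((-4 - 6)*(-9 + 2) + 8/(-3)) = √(-10*(-7) + 8*(-⅓)) = √(70 - 8/3) = √(202/3) = √606/3 ≈ 8.2057)
Z*A = -20*√606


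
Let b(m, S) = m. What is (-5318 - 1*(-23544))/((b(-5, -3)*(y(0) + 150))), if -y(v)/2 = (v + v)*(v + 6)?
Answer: -9113/375 ≈ -24.301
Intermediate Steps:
y(v) = -4*v*(6 + v) (y(v) = -2*(v + v)*(v + 6) = -2*2*v*(6 + v) = -4*v*(6 + v))
(-5318 - 1*(-23544))/((b(-5, -3)*(y(0) + 150))) = (-5318 - 1*(-23544))/((-5*(-4*0*(6 + 0) + 150))) = (-5318 + 23544)/((-5*(-4*0*6 + 150))) = 18226/((-5*(0 + 150))) = 18226/((-5*150)) = 18226/(-750) = 18226*(-1/750) = -9113/375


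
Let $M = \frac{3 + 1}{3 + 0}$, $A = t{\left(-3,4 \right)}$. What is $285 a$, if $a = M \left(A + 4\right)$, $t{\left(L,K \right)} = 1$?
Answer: $1900$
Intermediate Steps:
$A = 1$
$M = \frac{4}{3} \approx 1.3333$
$a = \frac{20}{3}$ ($a = \frac{4 \left(1 + 4\right)}{3} = \frac{4}{3} \cdot 5 = \frac{20}{3} \approx 6.6667$)
$285 a = 285 \cdot \frac{20}{3} = 1900$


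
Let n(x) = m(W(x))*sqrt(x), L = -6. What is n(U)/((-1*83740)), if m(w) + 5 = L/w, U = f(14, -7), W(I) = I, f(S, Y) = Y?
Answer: 29*I*sqrt(7)/586180 ≈ 0.00013089*I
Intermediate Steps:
U = -7
m(w) = -5 - 6/w
n(x) = sqrt(x)*(-5 - 6/x) (n(x) = (-5 - 6/x)*sqrt(x) = sqrt(x)*(-5 - 6/x))
n(U)/((-1*83740)) = ((-6 - 5*(-7))/sqrt(-7))/((-1*83740)) = ((-I*sqrt(7)/7)*(-6 + 35))/(-83740) = (-I*sqrt(7)/7*29)*(-1/83740) = -29*I*sqrt(7)/7*(-1/83740) = 29*I*sqrt(7)/586180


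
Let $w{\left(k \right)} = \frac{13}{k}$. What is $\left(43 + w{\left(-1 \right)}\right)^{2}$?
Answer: $900$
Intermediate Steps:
$\left(43 + w{\left(-1 \right)}\right)^{2} = \left(43 + \frac{13}{-1}\right)^{2} = \left(43 + 13 \left(-1\right)\right)^{2} = \left(43 - 13\right)^{2} = 30^{2} = 900$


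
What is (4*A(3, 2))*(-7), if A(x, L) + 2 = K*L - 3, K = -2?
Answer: 252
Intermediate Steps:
A(x, L) = -5 - 2*L (A(x, L) = -2 + (-2*L - 3) = -2 + (-3 - 2*L) = -5 - 2*L)
(4*A(3, 2))*(-7) = (4*(-5 - 2*2))*(-7) = (4*(-5 - 4))*(-7) = (4*(-9))*(-7) = -36*(-7) = 252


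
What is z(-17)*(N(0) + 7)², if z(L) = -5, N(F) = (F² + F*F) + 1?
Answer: -320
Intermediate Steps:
N(F) = 1 + 2*F² (N(F) = (F² + F²) + 1 = 2*F² + 1 = 1 + 2*F²)
z(-17)*(N(0) + 7)² = -5*((1 + 2*0²) + 7)² = -5*((1 + 2*0) + 7)² = -5*((1 + 0) + 7)² = -5*(1 + 7)² = -5*8² = -5*64 = -320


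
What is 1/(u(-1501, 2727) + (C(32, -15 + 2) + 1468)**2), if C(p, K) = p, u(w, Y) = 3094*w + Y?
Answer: -1/2391367 ≈ -4.1817e-7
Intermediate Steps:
u(w, Y) = Y + 3094*w
1/(u(-1501, 2727) + (C(32, -15 + 2) + 1468)**2) = 1/((2727 + 3094*(-1501)) + (32 + 1468)**2) = 1/((2727 - 4644094) + 1500**2) = 1/(-4641367 + 2250000) = 1/(-2391367) = -1/2391367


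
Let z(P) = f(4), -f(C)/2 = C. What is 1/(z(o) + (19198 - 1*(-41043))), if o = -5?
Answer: 1/60233 ≈ 1.6602e-5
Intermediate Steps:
f(C) = -2*C
z(P) = -8 (z(P) = -2*4 = -8)
1/(z(o) + (19198 - 1*(-41043))) = 1/(-8 + (19198 - 1*(-41043))) = 1/(-8 + (19198 + 41043)) = 1/(-8 + 60241) = 1/60233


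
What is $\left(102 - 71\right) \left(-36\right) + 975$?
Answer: $-141$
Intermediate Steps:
$\left(102 - 71\right) \left(-36\right) + 975 = 31 \left(-36\right) + 975 = -1116 + 975 = -141$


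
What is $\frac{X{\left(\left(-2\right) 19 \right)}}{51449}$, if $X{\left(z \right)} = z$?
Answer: $- \frac{38}{51449} \approx -0.0007386$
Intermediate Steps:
$\frac{X{\left(\left(-2\right) 19 \right)}}{51449} = \frac{\left(-2\right) 19}{51449} = \left(-38\right) \frac{1}{51449} = - \frac{38}{51449}$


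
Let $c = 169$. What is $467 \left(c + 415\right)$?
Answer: $272728$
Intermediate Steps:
$467 \left(c + 415\right) = 467 \left(169 + 415\right) = 467 \cdot 584 = 272728$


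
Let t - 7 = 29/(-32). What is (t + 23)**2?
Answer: 866761/1024 ≈ 846.45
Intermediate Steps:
t = 195/32 (t = 7 + 29/(-32) = 7 + 29*(-1/32) = 7 - 29/32 = 195/32 ≈ 6.0938)
(t + 23)**2 = (195/32 + 23)**2 = (931/32)**2 = 866761/1024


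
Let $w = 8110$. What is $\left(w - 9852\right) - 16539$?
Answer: $-18281$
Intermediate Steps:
$\left(w - 9852\right) - 16539 = \left(8110 - 9852\right) - 16539 = -1742 - 16539 = -18281$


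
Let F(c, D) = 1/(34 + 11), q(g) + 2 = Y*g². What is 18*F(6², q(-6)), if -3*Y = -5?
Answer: ⅖ ≈ 0.40000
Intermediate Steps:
Y = 5/3 (Y = -⅓*(-5) = 5/3 ≈ 1.6667)
q(g) = -2 + 5*g²/3
F(c, D) = 1/45
18*F(6², q(-6)) = 18*(1/45) = ⅖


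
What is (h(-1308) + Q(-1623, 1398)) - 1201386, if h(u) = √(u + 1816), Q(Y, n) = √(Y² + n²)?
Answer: -1201386 + 2*√127 + 3*√509837 ≈ -1.1992e+6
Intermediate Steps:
h(u) = √(1816 + u)
(h(-1308) + Q(-1623, 1398)) - 1201386 = (√(1816 - 1308) + √((-1623)² + 1398²)) - 1201386 = (√508 + √(2634129 + 1954404)) - 1201386 = (2*√127 + √4588533) - 1201386 = (2*√127 + 3*√509837) - 1201386 = -1201386 + 2*√127 + 3*√509837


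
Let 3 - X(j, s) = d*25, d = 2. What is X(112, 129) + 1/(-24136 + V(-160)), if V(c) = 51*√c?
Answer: -3424908621/72870332 - 51*I*√10/145740664 ≈ -47.0 - 1.1066e-6*I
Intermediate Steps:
X(j, s) = -47 (X(j, s) = 3 - 2*25 = 3 - 1*50 = 3 - 50 = -47)
X(112, 129) + 1/(-24136 + V(-160)) = -47 + 1/(-24136 + 51*√(-160)) = -47 + 1/(-24136 + 51*(4*I*√10)) = -47 + 1/(-24136 + 204*I*√10)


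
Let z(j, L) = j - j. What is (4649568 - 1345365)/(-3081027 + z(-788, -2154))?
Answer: -1101401/1027009 ≈ -1.0724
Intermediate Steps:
z(j, L) = 0
(4649568 - 1345365)/(-3081027 + z(-788, -2154)) = (4649568 - 1345365)/(-3081027 + 0) = 3304203/(-3081027) = 3304203*(-1/3081027) = -1101401/1027009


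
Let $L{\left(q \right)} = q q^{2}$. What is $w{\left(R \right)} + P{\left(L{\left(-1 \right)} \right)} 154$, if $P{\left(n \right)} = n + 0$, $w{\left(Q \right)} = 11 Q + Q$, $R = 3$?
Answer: $-118$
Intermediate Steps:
$L{\left(q \right)} = q^{3}$
$w{\left(Q \right)} = 12 Q$
$P{\left(n \right)} = n$
$w{\left(R \right)} + P{\left(L{\left(-1 \right)} \right)} 154 = 12 \cdot 3 + \left(-1\right)^{3} \cdot 154 = 36 - 154 = -118$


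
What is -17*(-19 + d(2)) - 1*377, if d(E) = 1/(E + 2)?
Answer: -233/4 ≈ -58.250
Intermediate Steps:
d(E) = 1/(2 + E)
-17*(-19 + d(2)) - 1*377 = -17*(-19 + 1/(2 + 2)) - 1*377 = -17*(-19 + 1/4) - 377 = -17*(-75/4) - 377 = 1275/4 - 377 = -233/4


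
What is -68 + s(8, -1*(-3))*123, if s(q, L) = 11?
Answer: 1285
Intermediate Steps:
-68 + s(8, -1*(-3))*123 = -68 + 11*123 = -68 + 1353 = 1285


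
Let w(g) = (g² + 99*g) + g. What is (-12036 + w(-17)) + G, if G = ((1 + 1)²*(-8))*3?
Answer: -13543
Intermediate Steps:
w(g) = g² + 100*g
G = -96 (G = (2²*(-8))*3 = (4*(-8))*3 = -32*3 = -96)
(-12036 + w(-17)) + G = (-12036 - 17*(100 - 17)) - 96 = (-12036 - 17*83) - 96 = (-12036 - 1411) - 96 = -13447 - 96 = -13543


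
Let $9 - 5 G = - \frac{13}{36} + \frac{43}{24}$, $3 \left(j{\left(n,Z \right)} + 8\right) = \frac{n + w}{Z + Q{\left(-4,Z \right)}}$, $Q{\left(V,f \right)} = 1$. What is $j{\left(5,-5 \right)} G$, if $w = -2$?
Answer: $- \frac{1199}{96} \approx -12.49$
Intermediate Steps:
$j{\left(n,Z \right)} = -8 + \frac{-2 + n}{3 \left(1 + Z\right)}$ ($j{\left(n,Z \right)} = -8 + \frac{\left(n - 2\right) \frac{1}{Z + 1}}{3} = -8 + \frac{\left(-2 + n\right) \frac{1}{1 + Z}}{3} = -8 + \frac{\frac{1}{1 + Z} \left(-2 + n\right)}{3} = -8 + \frac{-2 + n}{3 \left(1 + Z\right)}$)
$G = \frac{109}{72}$ ($G = \frac{9}{5} - \frac{- \frac{13}{36} + \frac{43}{24}}{5} = \frac{9}{5} - \frac{103}{360} = \frac{109}{72} \approx 1.5139$)
$j{\left(5,-5 \right)} G = \frac{-26 + 5 - -120}{3 \left(1 - 5\right)} \frac{109}{72} = \frac{-26 + 5 + 120}{3 \left(-4\right)} \frac{109}{72} = \frac{1}{3} \left(- \frac{1}{4}\right) 99 \cdot \frac{109}{72} = \left(- \frac{33}{4}\right) \frac{109}{72} = - \frac{1199}{96}$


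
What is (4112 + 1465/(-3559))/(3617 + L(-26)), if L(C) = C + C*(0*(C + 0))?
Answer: 2090449/1825767 ≈ 1.1450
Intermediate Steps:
L(C) = C (L(C) = C + C*(0*C) = C + C*0 = C + 0 = C)
(4112 + 1465/(-3559))/(3617 + L(-26)) = (4112 + 1465/(-3559))/(3617 - 26) = (4112 + 1465*(-1/3559))/3591 = (4112 - 1465/3559)*(1/3591) = (14633143/3559)*(1/3591) = 2090449/1825767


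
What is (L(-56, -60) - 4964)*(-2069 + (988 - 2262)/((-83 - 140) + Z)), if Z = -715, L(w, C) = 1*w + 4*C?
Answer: 728678320/67 ≈ 1.0876e+7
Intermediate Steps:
L(w, C) = w + 4*C
(L(-56, -60) - 4964)*(-2069 + (988 - 2262)/((-83 - 140) + Z)) = ((-56 + 4*(-60)) - 4964)*(-2069 + (988 - 2262)/((-83 - 140) - 715)) = ((-56 - 240) - 4964)*(-2069 - 1274/(-223 - 715)) = (-296 - 4964)*(-2069 - 1274/(-938)) = -5260*(-2069 - 1274*(-1/938)) = -5260*(-2069 + 91/67) = -5260*(-138532/67) = 728678320/67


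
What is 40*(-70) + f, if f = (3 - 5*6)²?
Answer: -2071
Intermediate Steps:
f = 729 (f = (3 - 30)² = (-27)² = 729)
40*(-70) + f = 40*(-70) + 729 = -2800 + 729 = -2071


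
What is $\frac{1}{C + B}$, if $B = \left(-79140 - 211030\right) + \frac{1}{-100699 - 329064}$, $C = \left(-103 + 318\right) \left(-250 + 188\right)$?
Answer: $- \frac{429763}{130433070501} \approx -3.2949 \cdot 10^{-6}$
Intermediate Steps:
$C = -13330$ ($C = 215 \left(-62\right) = -13330$)
$B = - \frac{124704329711}{429763}$ ($B = -290170 + \frac{1}{-429763} = -290170 - \frac{1}{429763} = - \frac{124704329711}{429763} \approx -2.9017 \cdot 10^{5}$)
$\frac{1}{C + B} = \frac{1}{-13330 - \frac{124704329711}{429763}} = \frac{1}{- \frac{130433070501}{429763}} = - \frac{429763}{130433070501}$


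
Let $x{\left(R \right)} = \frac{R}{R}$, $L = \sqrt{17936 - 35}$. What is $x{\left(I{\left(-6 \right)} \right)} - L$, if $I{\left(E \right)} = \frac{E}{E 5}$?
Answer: $1 - 9 \sqrt{221} \approx -132.79$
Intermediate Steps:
$L = 9 \sqrt{221}$ ($L = \sqrt{17901} = 9 \sqrt{221} \approx 133.79$)
$I{\left(E \right)} = \frac{1}{5}$ ($I{\left(E \right)} = \frac{E}{5 E} = E \frac{1}{5 E} = \frac{1}{5}$)
$x{\left(R \right)} = 1$
$x{\left(I{\left(-6 \right)} \right)} - L = 1 - 9 \sqrt{221}$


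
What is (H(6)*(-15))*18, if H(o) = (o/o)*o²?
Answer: -9720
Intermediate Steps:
H(o) = o² (H(o) = 1*o² = o²)
(H(6)*(-15))*18 = (6²*(-15))*18 = (36*(-15))*18 = -540*18 = -9720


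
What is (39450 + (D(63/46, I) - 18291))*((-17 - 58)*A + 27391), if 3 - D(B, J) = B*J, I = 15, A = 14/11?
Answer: 291996199257/506 ≈ 5.7707e+8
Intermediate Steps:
A = 14/11 (A = 14*(1/11) = 14/11 ≈ 1.2727)
D(B, J) = 3 - B*J
(39450 + (D(63/46, I) - 18291))*((-17 - 58)*A + 27391) = (39450 + ((3 - 1*63/46*15) - 18291))*((-17 - 58)*(14/11) + 27391) = (39450 + ((3 - 1*63*(1/46)*15) - 18291))*(-75*14/11 + 27391) = (39450 + ((3 - 1*63/46*15) - 18291))*(-1050/11 + 27391) = (39450 + ((3 - 945/46) - 18291))*(300251/11) = (39450 + (-807/46 - 18291))*(300251/11) = (39450 - 842193/46)*(300251/11) = (972507/46)*(300251/11) = 291996199257/506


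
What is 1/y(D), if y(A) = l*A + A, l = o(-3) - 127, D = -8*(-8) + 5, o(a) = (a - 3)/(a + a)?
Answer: -1/8625 ≈ -0.00011594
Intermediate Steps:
o(a) = (-3 + a)/(2*a) (o(a) = (-3 + a)/((2*a)) = (-3 + a)*(1/(2*a)) = (-3 + a)/(2*a))
D = 69 (D = 64 + 5 = 69)
l = -126 (l = (1/2)*(-3 - 3)/(-3) - 127 = (1/2)*(-1/3)*(-6) - 127 = 1 - 127 = -126)
y(A) = -125*A (y(A) = -126*A + A = -125*A)
1/y(D) = 1/(-125*69) = 1/(-8625) = -1/8625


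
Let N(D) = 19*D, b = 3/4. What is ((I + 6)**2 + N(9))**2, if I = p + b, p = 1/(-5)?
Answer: 7320684721/160000 ≈ 45754.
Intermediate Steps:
b = 3/4 (b = 3*(1/4) = 3/4 ≈ 0.75000)
p = -1/5 ≈ -0.20000
I = 11/20 (I = -1/5 + 3/4 = 11/20 ≈ 0.55000)
((I + 6)**2 + N(9))**2 = ((11/20 + 6)**2 + 19*9)**2 = ((131/20)**2 + 171)**2 = (17161/400 + 171)**2 = (85561/400)**2 = 7320684721/160000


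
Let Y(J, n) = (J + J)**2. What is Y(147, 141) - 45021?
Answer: 41415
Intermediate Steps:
Y(J, n) = 4*J**2 (Y(J, n) = (2*J)**2 = 4*J**2)
Y(147, 141) - 45021 = 4*147**2 - 45021 = 4*21609 - 45021 = 86436 - 45021 = 41415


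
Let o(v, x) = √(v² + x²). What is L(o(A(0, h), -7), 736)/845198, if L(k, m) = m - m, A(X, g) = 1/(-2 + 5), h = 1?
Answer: 0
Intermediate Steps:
A(X, g) = ⅓ (A(X, g) = 1/3 = ⅓)
L(k, m) = 0
L(o(A(0, h), -7), 736)/845198 = 0/845198 = 0*(1/845198) = 0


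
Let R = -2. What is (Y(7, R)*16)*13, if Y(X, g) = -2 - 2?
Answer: -832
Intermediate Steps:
Y(X, g) = -4
(Y(7, R)*16)*13 = -4*16*13 = -64*13 = -832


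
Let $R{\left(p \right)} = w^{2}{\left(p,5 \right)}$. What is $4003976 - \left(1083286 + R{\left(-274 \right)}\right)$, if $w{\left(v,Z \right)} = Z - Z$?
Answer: $2920690$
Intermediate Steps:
$w{\left(v,Z \right)} = 0$
$R{\left(p \right)} = 0$ ($R{\left(p \right)} = 0^{2} = 0$)
$4003976 - \left(1083286 + R{\left(-274 \right)}\right) = 4003976 - 1083286 = 2920690$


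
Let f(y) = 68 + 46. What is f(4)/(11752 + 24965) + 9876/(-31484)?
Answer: -29918993/96333169 ≈ -0.31058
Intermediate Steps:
f(y) = 114
f(4)/(11752 + 24965) + 9876/(-31484) = 114/(11752 + 24965) + 9876/(-31484) = 114/36717 + 9876*(-1/31484) = 114*(1/36717) - 2469/7871 = 38/12239 - 2469/7871 = -29918993/96333169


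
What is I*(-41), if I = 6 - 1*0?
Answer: -246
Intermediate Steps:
I = 6 (I = 6 + 0 = 6)
I*(-41) = 6*(-41) = -246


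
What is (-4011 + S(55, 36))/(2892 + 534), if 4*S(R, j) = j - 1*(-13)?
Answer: -15995/13704 ≈ -1.1672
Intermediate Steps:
S(R, j) = 13/4 + j/4 (S(R, j) = (j - 1*(-13))/4 = (j + 13)/4 = (13 + j)/4 = 13/4 + j/4)
(-4011 + S(55, 36))/(2892 + 534) = (-4011 + (13/4 + (1/4)*36))/(2892 + 534) = (-4011 + (13/4 + 9))/3426 = (-4011 + 49/4)*(1/3426) = -15995/4*1/3426 = -15995/13704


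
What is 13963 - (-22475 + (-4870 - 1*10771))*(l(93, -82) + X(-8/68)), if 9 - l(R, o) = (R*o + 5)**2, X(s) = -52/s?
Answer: -2213746392077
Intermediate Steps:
l(R, o) = 9 - (5 + R*o)**2 (l(R, o) = 9 - (R*o + 5)**2 = 9 - (5 + R*o)**2)
13963 - (-22475 + (-4870 - 1*10771))*(l(93, -82) + X(-8/68)) = 13963 - (-22475 + (-4870 - 1*10771))*((9 - (5 + 93*(-82))**2) - 52/((-8/68))) = 13963 - (-22475 + (-4870 - 10771))*((9 - (5 - 7626)**2) - 52/((-8*1/68))) = 13963 - (-22475 - 15641)*((9 - 1*(-7621)**2) - 52/(-2/17)) = 13963 - (-38116)*((9 - 1*58079641) - 52*(-17/2)) = 13963 - (-38116)*((9 - 58079641) + 442) = 13963 - (-38116)*(-58079632 + 442) = 13963 - (-38116)*(-58079190) = 13963 - 1*2213746406040 = 13963 - 2213746406040 = -2213746392077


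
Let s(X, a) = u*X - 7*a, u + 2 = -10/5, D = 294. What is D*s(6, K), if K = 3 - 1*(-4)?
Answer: -21462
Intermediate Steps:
K = 7 (K = 3 + 4 = 7)
u = -4 (u = -2 - 10/5 = -2 - 10*1/5 = -2 - 2 = -4)
s(X, a) = -7*a - 4*X (s(X, a) = -4*X - 7*a = -7*a - 4*X)
D*s(6, K) = 294*(-7*7 - 4*6) = 294*(-49 - 24) = 294*(-73) = -21462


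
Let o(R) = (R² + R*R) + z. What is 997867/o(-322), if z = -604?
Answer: 997867/206764 ≈ 4.8261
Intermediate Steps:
o(R) = -604 + 2*R² (o(R) = (R² + R*R) - 604 = (R² + R²) - 604 = 2*R² - 604 = -604 + 2*R²)
997867/o(-322) = 997867/(-604 + 2*(-322)²) = 997867/(-604 + 2*103684) = 997867/(-604 + 207368) = 997867/206764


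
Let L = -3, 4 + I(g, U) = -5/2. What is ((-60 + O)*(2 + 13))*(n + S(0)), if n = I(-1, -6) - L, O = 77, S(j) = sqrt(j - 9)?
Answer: -1785/2 + 765*I ≈ -892.5 + 765.0*I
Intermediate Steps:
I(g, U) = -13/2 (I(g, U) = -4 - 5/2 = -13/2)
S(j) = sqrt(-9 + j)
n = -7/2 (n = -13/2 - 1*(-3) = -13/2 + 3 = -7/2 ≈ -3.5000)
((-60 + O)*(2 + 13))*(n + S(0)) = ((-60 + 77)*(2 + 13))*(-7/2 + sqrt(-9 + 0)) = (17*15)*(-7/2 + sqrt(-9)) = 255*(-7/2 + 3*I) = -1785/2 + 765*I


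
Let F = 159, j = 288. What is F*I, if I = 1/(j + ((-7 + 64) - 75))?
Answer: 53/90 ≈ 0.58889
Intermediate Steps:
I = 1/270 (I = 1/(288 + ((-7 + 64) - 75)) = 1/(288 + (57 - 75)) = 1/(288 - 18) = 1/270 ≈ 0.0037037)
F*I = 159*(1/270) = 53/90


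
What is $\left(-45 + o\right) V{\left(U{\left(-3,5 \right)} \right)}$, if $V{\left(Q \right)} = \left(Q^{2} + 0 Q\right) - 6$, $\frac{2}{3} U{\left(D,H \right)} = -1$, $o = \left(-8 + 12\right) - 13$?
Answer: $\frac{405}{2} \approx 202.5$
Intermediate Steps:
$o = -9$ ($o = 4 - 13 = -9$)
$U{\left(D,H \right)} = - \frac{3}{2}$ ($U{\left(D,H \right)} = \frac{3}{2} \left(-1\right) = - \frac{3}{2}$)
$V{\left(Q \right)} = -6 + Q^{2}$ ($V{\left(Q \right)} = \left(Q^{2} + 0\right) - 6 = Q^{2} - 6 = -6 + Q^{2}$)
$\left(-45 + o\right) V{\left(U{\left(-3,5 \right)} \right)} = \left(-45 - 9\right) \left(-6 + \left(- \frac{3}{2}\right)^{2}\right) = - 54 \left(-6 + \frac{9}{4}\right) = \left(-54\right) \left(- \frac{15}{4}\right) = \frac{405}{2}$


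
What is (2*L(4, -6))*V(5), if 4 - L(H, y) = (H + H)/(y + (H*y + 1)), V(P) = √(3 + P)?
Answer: 496*√2/29 ≈ 24.188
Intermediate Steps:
L(H, y) = 4 - 2*H/(1 + y + H*y) (L(H, y) = 4 - (H + H)/(y + (H*y + 1)) = 4 - 2*H/(y + (1 + H*y)) = 4 - 2*H/(1 + y + H*y))
(2*L(4, -6))*V(5) = (2*(2*(2 - 1*4 + 2*(-6) + 2*4*(-6))/(1 - 6 + 4*(-6))))*√(3 + 5) = (2*(2*(2 - 4 - 12 - 48)/(1 - 6 - 24)))*√8 = (2*(2*(-62)/(-29)))*(2*√2) = (2*(2*(-1/29)*(-62)))*(2*√2) = (2*(124/29))*(2*√2) = 248*(2*√2)/29 = 496*√2/29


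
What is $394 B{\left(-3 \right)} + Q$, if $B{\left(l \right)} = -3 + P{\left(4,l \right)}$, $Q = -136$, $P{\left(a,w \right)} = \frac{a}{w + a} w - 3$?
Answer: $-7228$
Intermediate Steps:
$P{\left(a,w \right)} = -3 + \frac{a w}{a + w}$ ($P{\left(a,w \right)} = \frac{a}{a + w} w - 3 = \frac{a w}{a + w} - 3 = -3 + \frac{a w}{a + w}$)
$B{\left(l \right)} = -3 + \frac{-12 + l}{4 + l}$ ($B{\left(l \right)} = -3 + \frac{\left(-3\right) 4 - 3 l + 4 l}{4 + l} = -3 + \frac{-12 - 3 l + 4 l}{4 + l} = -3 + \frac{-12 + l}{4 + l}$)
$394 B{\left(-3 \right)} + Q = 394 \frac{2 \left(-12 - -3\right)}{4 - 3} - 136 = 394 \frac{2 \left(-12 + 3\right)}{1} - 136 = 394 \cdot 2 \cdot 1 \left(-9\right) - 136 = 394 \left(-18\right) - 136 = -7092 - 136 = -7228$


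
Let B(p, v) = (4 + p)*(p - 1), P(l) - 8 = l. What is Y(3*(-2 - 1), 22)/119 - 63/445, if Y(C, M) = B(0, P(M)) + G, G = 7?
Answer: -6162/52955 ≈ -0.11636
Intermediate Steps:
P(l) = 8 + l
B(p, v) = (-1 + p)*(4 + p) (B(p, v) = (4 + p)*(-1 + p) = (-1 + p)*(4 + p))
Y(C, M) = 3 (Y(C, M) = (-4 + 0² + 3*0) + 7 = (-4 + 0 + 0) + 7 = -4 + 7 = 3)
Y(3*(-2 - 1), 22)/119 - 63/445 = 3/119 - 63/445 = -6162/52955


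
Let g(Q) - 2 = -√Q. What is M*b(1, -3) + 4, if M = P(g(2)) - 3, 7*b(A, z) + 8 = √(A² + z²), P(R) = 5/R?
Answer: 12/7 - 20*√2/7 + 2*√10/7 + 5*√5/7 ≈ 0.17437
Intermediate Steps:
g(Q) = 2 - √Q
b(A, z) = -8/7 + √(A² + z²)/7
M = -3 + 5/(2 - √2) (M = 5/(2 - √2) - 3 = -3 + 5/(2 - √2) ≈ 5.5355)
M*b(1, -3) + 4 = (2 + 5*√2/2)*(-8/7 + √(1² + (-3)²)/7) + 4 = (2 + 5*√2/2)*(-8/7 + √(1 + 9)/7) + 4 = (2 + 5*√2/2)*(-8/7 + √10/7) + 4 = 4 + (2 + 5*√2/2)*(-8/7 + √10/7)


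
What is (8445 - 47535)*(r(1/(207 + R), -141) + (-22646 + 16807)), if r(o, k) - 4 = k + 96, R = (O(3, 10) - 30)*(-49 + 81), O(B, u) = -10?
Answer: 229849200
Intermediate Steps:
R = -1280 (R = (-10 - 30)*(-49 + 81) = -40*32 = -1280)
r(o, k) = 100 + k (r(o, k) = 4 + (k + 96) = 4 + (96 + k) = 100 + k)
(8445 - 47535)*(r(1/(207 + R), -141) + (-22646 + 16807)) = (8445 - 47535)*((100 - 141) + (-22646 + 16807)) = -39090*(-41 - 5839) = -39090*(-5880) = 229849200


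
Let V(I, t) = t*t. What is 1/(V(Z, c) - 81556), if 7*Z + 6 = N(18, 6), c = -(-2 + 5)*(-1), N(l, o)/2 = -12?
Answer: -1/81547 ≈ -1.2263e-5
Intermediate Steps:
N(l, o) = -24 (N(l, o) = 2*(-12) = -24)
c = 3 (c = -3*(-1) = -1*(-3) = 3)
Z = -30/7 (Z = -6/7 + (1/7)*(-24) = -6/7 - 24/7 = -30/7 ≈ -4.2857)
V(I, t) = t**2
1/(V(Z, c) - 81556) = 1/(3**2 - 81556) = 1/(9 - 81556) = 1/(-81547) = -1/81547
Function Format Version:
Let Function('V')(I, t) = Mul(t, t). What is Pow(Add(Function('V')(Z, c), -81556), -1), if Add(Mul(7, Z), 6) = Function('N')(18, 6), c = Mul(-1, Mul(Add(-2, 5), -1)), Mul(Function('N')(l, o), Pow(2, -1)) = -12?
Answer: Rational(-1, 81547) ≈ -1.2263e-5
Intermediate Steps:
Function('N')(l, o) = -24 (Function('N')(l, o) = Mul(2, -12) = -24)
c = 3 (c = Mul(-1, Mul(3, -1)) = Mul(-1, -3) = 3)
Z = Rational(-30, 7) (Z = Add(Rational(-6, 7), Mul(Rational(1, 7), -24)) = Add(Rational(-6, 7), Rational(-24, 7)) = Rational(-30, 7) ≈ -4.2857)
Function('V')(I, t) = Pow(t, 2)
Pow(Add(Function('V')(Z, c), -81556), -1) = Pow(Add(Pow(3, 2), -81556), -1) = Pow(Add(9, -81556), -1) = Pow(-81547, -1) = Rational(-1, 81547)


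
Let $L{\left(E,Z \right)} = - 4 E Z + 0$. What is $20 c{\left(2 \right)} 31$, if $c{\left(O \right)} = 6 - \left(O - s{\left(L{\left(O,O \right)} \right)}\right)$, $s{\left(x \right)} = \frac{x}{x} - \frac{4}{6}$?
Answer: $\frac{8060}{3} \approx 2686.7$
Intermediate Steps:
$L{\left(E,Z \right)} = - 4 E Z$ ($L{\left(E,Z \right)} = - 4 E Z + 0 = - 4 E Z$)
$s{\left(x \right)} = \frac{1}{3}$ ($s{\left(x \right)} = 1 - \frac{2}{3} = \frac{1}{3}$)
$c{\left(O \right)} = \frac{19}{3} - O$ ($c{\left(O \right)} = 6 - \left(O - \frac{1}{3}\right) = 6 - \left(- \frac{1}{3} + O\right) = \frac{19}{3} - O$)
$20 c{\left(2 \right)} 31 = 20 \left(\frac{19}{3} - 2\right) 31 = 20 \cdot \frac{13}{3} \cdot 31 = \frac{260}{3} \cdot 31 = \frac{8060}{3}$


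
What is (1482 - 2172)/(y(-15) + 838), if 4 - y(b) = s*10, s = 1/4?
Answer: -60/73 ≈ -0.82192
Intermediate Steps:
s = ¼ (s = 1*(¼) = ¼ ≈ 0.25000)
y(b) = 3/2 (y(b) = 4 - 10/4 = 4 - 1*5/2 = 4 - 5/2 = 3/2)
(1482 - 2172)/(y(-15) + 838) = (1482 - 2172)/(3/2 + 838) = -690/1679/2 = -690*2/1679 = -60/73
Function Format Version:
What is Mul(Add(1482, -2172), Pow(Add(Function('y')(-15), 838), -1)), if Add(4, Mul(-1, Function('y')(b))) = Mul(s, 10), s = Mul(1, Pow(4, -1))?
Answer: Rational(-60, 73) ≈ -0.82192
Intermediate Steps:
s = Rational(1, 4) (s = Mul(1, Rational(1, 4)) = Rational(1, 4) ≈ 0.25000)
Function('y')(b) = Rational(3, 2) (Function('y')(b) = Add(4, Mul(-1, Mul(Rational(1, 4), 10))) = Add(4, Mul(-1, Rational(5, 2))) = Add(4, Rational(-5, 2)) = Rational(3, 2))
Mul(Add(1482, -2172), Pow(Add(Function('y')(-15), 838), -1)) = Mul(Add(1482, -2172), Pow(Add(Rational(3, 2), 838), -1)) = Mul(-690, Pow(Rational(1679, 2), -1)) = Mul(-690, Rational(2, 1679)) = Rational(-60, 73)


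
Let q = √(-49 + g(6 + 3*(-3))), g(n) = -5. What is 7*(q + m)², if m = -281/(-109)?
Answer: -3938291/11881 + 11802*I*√6/109 ≈ -331.48 + 265.22*I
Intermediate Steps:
m = 281/109 (m = -281*(-1/109) = 281/109 ≈ 2.5780)
q = 3*I*√6 (q = √(-49 - 5) = √(-54) = 3*I*√6 ≈ 7.3485*I)
7*(q + m)² = 7*(3*I*√6 + 281/109)² = 7*(281/109 + 3*I*√6)²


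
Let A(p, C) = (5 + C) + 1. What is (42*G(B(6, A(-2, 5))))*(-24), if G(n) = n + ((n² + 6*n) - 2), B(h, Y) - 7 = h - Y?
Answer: -16128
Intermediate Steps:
A(p, C) = 6 + C
B(h, Y) = 7 + h - Y (B(h, Y) = 7 + (h - Y) = 7 + h - Y)
G(n) = -2 + n² + 7*n (G(n) = n + (-2 + n² + 6*n) = -2 + n² + 7*n)
(42*G(B(6, A(-2, 5))))*(-24) = (42*(-2 + (7 + 6 - (6 + 5))² + 7*(7 + 6 - (6 + 5))))*(-24) = (42*(-2 + (7 + 6 - 1*11)² + 7*(7 + 6 - 1*11)))*(-24) = (42*(-2 + (7 + 6 - 11)² + 7*(7 + 6 - 11)))*(-24) = (42*(-2 + 2² + 7*2))*(-24) = (42*(-2 + 4 + 14))*(-24) = (42*16)*(-24) = 672*(-24) = -16128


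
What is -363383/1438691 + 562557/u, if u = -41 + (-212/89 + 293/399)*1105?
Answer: -28764698370450355/95112733856746 ≈ -302.43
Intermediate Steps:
u = -66110606/35511 (u = -41 + (-212*1/89 + 293*(1/399))*1105 = -41 + (-212/89 + 293/399)*1105 = -41 - 58511/35511*1105 = -41 - 64654655/35511 = -66110606/35511 ≈ -1861.7)
-363383/1438691 + 562557/u = -363383/1438691 + 562557/(-66110606/35511) = -363383*1/1438691 + 562557*(-35511/66110606) = -363383/1438691 - 19976961627/66110606 = -28764698370450355/95112733856746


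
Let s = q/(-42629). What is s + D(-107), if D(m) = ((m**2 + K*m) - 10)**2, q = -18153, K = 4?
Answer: 5168430394262/42629 ≈ 1.2124e+8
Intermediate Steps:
D(m) = (-10 + m**2 + 4*m)**2 (D(m) = ((m**2 + 4*m) - 10)**2 = (-10 + m**2 + 4*m)**2)
s = 18153/42629 (s = -18153/(-42629) = -18153*(-1/42629) = 18153/42629 ≈ 0.42584)
s + D(-107) = 18153/42629 + (-10 + (-107)**2 + 4*(-107))**2 = 18153/42629 + (-10 + 11449 - 428)**2 = 18153/42629 + 11011**2 = 18153/42629 + 121242121 = 5168430394262/42629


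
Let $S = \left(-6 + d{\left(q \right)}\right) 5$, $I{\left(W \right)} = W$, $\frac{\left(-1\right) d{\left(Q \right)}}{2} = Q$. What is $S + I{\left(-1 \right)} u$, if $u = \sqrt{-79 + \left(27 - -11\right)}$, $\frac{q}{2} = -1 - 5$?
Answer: $90 - i \sqrt{41} \approx 90.0 - 6.4031 i$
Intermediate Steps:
$q = -12$ ($q = 2 \left(-1 - 5\right) = 2 \left(-6\right) = -12$)
$u = i \sqrt{41}$ ($u = \sqrt{-79 + \left(27 + 11\right)} = \sqrt{-79 + 38} = \sqrt{-41} = i \sqrt{41} \approx 6.4031 i$)
$d{\left(Q \right)} = - 2 Q$
$S = 90$ ($S = \left(-6 - -24\right) 5 = \left(-6 + 24\right) 5 = 18 \cdot 5 = 90$)
$S + I{\left(-1 \right)} u = 90 - i \sqrt{41}$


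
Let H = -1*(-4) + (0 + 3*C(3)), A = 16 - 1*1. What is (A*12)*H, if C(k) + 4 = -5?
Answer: -4140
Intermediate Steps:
C(k) = -9 (C(k) = -4 - 5 = -9)
A = 15 (A = 16 - 1 = 15)
H = -23 (H = -1*(-4) + (0 + 3*(-9)) = 4 + (0 - 27) = 4 - 27 = -23)
(A*12)*H = (15*12)*(-23) = 180*(-23) = -4140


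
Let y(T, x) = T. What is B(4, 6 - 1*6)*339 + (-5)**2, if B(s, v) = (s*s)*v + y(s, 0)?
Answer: 1381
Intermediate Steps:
B(s, v) = s + v*s**2 (B(s, v) = (s*s)*v + s = s**2*v + s = v*s**2 + s = s + v*s**2)
B(4, 6 - 1*6)*339 + (-5)**2 = (4*(1 + 4*(6 - 1*6)))*339 + (-5)**2 = (4*(1 + 4*(6 - 6)))*339 + 25 = (4*(1 + 4*0))*339 + 25 = (4*(1 + 0))*339 + 25 = (4*1)*339 + 25 = 4*339 + 25 = 1356 + 25 = 1381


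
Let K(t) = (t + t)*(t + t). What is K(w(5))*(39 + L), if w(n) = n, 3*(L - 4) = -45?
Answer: 2800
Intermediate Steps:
L = -11 (L = 4 + (⅓)*(-45) = 4 - 15 = -11)
K(t) = 4*t² (K(t) = (2*t)*(2*t) = 4*t²)
K(w(5))*(39 + L) = (4*5²)*(39 - 11) = (4*25)*28 = 100*28 = 2800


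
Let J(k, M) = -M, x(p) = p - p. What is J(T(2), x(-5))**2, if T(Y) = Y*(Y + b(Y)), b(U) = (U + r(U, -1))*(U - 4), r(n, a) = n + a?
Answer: 0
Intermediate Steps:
r(n, a) = a + n
x(p) = 0
b(U) = (-1 + 2*U)*(-4 + U) (b(U) = (U + (-1 + U))*(U - 4) = (-1 + 2*U)*(-4 + U))
T(Y) = Y*(4 - 8*Y + 2*Y**2) (T(Y) = Y*(Y + (4 - 9*Y + 2*Y**2)) = Y*(4 - 8*Y + 2*Y**2))
J(T(2), x(-5))**2 = (-1*0)**2 = 0**2 = 0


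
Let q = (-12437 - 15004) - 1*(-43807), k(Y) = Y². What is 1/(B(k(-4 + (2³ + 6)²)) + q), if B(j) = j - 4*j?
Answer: -1/94226 ≈ -1.0613e-5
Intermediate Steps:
q = 16366 (q = -27441 + 43807 = 16366)
B(j) = -3*j
1/(B(k(-4 + (2³ + 6)²)) + q) = 1/(-3*(-4 + (2³ + 6)²)² + 16366) = 1/(-3*(-4 + (8 + 6)²)² + 16366) = 1/(-3*(-4 + 14²)² + 16366) = 1/(-3*(-4 + 196)² + 16366) = 1/(-3*192² + 16366) = 1/(-3*36864 + 16366) = 1/(-110592 + 16366) = 1/(-94226) = -1/94226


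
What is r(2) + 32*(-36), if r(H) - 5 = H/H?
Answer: -1146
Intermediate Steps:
r(H) = 6 (r(H) = 5 + H/H = 5 + 1 = 6)
r(2) + 32*(-36) = 6 + 32*(-36) = 6 - 1152 = -1146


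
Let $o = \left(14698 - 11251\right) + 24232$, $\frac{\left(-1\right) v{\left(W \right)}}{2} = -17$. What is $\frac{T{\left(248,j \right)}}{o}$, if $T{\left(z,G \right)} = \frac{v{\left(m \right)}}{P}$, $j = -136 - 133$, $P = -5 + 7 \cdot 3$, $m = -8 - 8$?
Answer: $\frac{17}{221432} \approx 7.6773 \cdot 10^{-5}$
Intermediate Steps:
$m = -16$ ($m = -8 - 8 = -16$)
$v{\left(W \right)} = 34$ ($v{\left(W \right)} = \left(-2\right) \left(-17\right) = 34$)
$P = 16$ ($P = -5 + 21 = 16$)
$j = -269$
$o = 27679$ ($o = 3447 + 24232 = 27679$)
$T{\left(z,G \right)} = \frac{17}{8}$ ($T{\left(z,G \right)} = \frac{34}{16} = 34 \cdot \frac{1}{16} = \frac{17}{8}$)
$\frac{T{\left(248,j \right)}}{o} = \frac{17}{8 \cdot 27679} = \frac{17}{8} \cdot \frac{1}{27679} = \frac{17}{221432}$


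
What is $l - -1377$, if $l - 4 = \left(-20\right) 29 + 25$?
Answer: $826$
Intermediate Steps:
$l = -551$ ($l = 4 + \left(\left(-20\right) 29 + 25\right) = 4 + \left(-580 + 25\right) = 4 - 555 = -551$)
$l - -1377 = -551 - -1377 = -551 + 1377 = 826$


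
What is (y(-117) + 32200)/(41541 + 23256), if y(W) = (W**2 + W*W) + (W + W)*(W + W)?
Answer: 114334/64797 ≈ 1.7645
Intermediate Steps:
y(W) = 6*W**2 (y(W) = (W**2 + W**2) + (2*W)*(2*W) = 2*W**2 + 4*W**2 = 6*W**2)
(y(-117) + 32200)/(41541 + 23256) = (6*(-117)**2 + 32200)/(41541 + 23256) = (6*13689 + 32200)/64797 = (82134 + 32200)*(1/64797) = 114334*(1/64797) = 114334/64797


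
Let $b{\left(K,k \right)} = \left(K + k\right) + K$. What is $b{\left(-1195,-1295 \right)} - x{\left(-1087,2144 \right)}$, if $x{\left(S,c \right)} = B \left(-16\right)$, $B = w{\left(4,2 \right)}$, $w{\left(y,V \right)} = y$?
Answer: $-3621$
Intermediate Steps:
$B = 4$
$b{\left(K,k \right)} = k + 2 K$
$x{\left(S,c \right)} = -64$ ($x{\left(S,c \right)} = 4 \left(-16\right) = -64$)
$b{\left(-1195,-1295 \right)} - x{\left(-1087,2144 \right)} = \left(-1295 + 2 \left(-1195\right)\right) - -64 = \left(-1295 - 2390\right) + 64 = -3685 + 64 = -3621$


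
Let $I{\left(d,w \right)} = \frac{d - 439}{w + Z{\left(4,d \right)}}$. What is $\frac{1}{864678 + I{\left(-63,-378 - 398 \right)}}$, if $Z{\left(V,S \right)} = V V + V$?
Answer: $\frac{378}{326848535} \approx 1.1565 \cdot 10^{-6}$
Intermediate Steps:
$Z{\left(V,S \right)} = V + V^{2}$ ($Z{\left(V,S \right)} = V^{2} + V = V + V^{2}$)
$I{\left(d,w \right)} = \frac{-439 + d}{20 + w}$ ($I{\left(d,w \right)} = \frac{d - 439}{w + 4 \left(1 + 4\right)} = \frac{-439 + d}{w + 4 \cdot 5} = \frac{-439 + d}{w + 20} = \frac{-439 + d}{20 + w}$)
$\frac{1}{864678 + I{\left(-63,-378 - 398 \right)}} = \frac{1}{864678 + \frac{-439 - 63}{20 - 776}} = \frac{1}{864678 + \frac{1}{20 - 776} \left(-502\right)} = \frac{1}{864678 + \frac{1}{-756} \left(-502\right)} = \frac{1}{864678 - - \frac{251}{378}} = \frac{1}{864678 + \frac{251}{378}} = \frac{1}{\frac{326848535}{378}} = \frac{378}{326848535}$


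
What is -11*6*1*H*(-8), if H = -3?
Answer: -1584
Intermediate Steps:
-11*6*1*H*(-8) = -11*6*1*(-3)*(-8) = -66*(-3)*(-8) = -11*(-18)*(-8) = 198*(-8) = -1584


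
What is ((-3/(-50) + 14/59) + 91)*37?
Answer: 9965099/2950 ≈ 3378.0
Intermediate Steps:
((-3/(-50) + 14/59) + 91)*37 = ((-3*(-1/50) + 14*(1/59)) + 91)*37 = ((3/50 + 14/59) + 91)*37 = (877/2950 + 91)*37 = (269327/2950)*37 = 9965099/2950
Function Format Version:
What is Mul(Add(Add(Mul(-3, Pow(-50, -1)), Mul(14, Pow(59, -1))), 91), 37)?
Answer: Rational(9965099, 2950) ≈ 3378.0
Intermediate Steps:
Mul(Add(Add(Mul(-3, Pow(-50, -1)), Mul(14, Pow(59, -1))), 91), 37) = Mul(Add(Add(Mul(-3, Rational(-1, 50)), Mul(14, Rational(1, 59))), 91), 37) = Mul(Add(Add(Rational(3, 50), Rational(14, 59)), 91), 37) = Mul(Add(Rational(877, 2950), 91), 37) = Mul(Rational(269327, 2950), 37) = Rational(9965099, 2950)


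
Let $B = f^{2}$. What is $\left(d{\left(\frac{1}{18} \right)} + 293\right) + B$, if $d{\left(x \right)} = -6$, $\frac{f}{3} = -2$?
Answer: $323$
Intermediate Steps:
$f = -6$ ($f = 3 \left(-2\right) = -6$)
$B = 36$ ($B = \left(-6\right)^{2} = 36$)
$\left(d{\left(\frac{1}{18} \right)} + 293\right) + B = \left(-6 + 293\right) + 36 = 287 + 36 = 323$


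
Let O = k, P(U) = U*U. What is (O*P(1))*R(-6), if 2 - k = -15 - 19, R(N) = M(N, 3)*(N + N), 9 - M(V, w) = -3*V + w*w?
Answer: 7776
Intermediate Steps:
P(U) = U²
M(V, w) = 9 - w² + 3*V (M(V, w) = 9 - (-3*V + w*w) = 9 - (-3*V + w²) = 9 - (w² - 3*V) = 9 + (-w² + 3*V) = 9 - w² + 3*V)
R(N) = 6*N² (R(N) = (9 - 1*3² + 3*N)*(N + N) = (9 - 1*9 + 3*N)*(2*N) = (9 - 9 + 3*N)*(2*N) = (3*N)*(2*N) = 6*N²)
k = 36 (k = 2 - (-15 - 19) = 2 - 1*(-34) = 2 + 34 = 36)
O = 36
(O*P(1))*R(-6) = (36*1²)*(6*(-6)²) = (36*1)*(6*36) = 36*216 = 7776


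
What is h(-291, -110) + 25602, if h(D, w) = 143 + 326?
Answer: 26071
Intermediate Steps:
h(D, w) = 469
h(-291, -110) + 25602 = 469 + 25602 = 26071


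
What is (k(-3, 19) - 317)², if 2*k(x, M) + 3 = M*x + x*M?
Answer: 564001/4 ≈ 1.4100e+5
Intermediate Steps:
k(x, M) = -3/2 + M*x (k(x, M) = -3/2 + (M*x + x*M)/2 = -3/2 + (M*x + M*x)/2 = -3/2 + (2*M*x)/2 = -3/2 + M*x)
(k(-3, 19) - 317)² = ((-3/2 + 19*(-3)) - 317)² = ((-3/2 - 57) - 317)² = (-117/2 - 317)² = (-751/2)² = 564001/4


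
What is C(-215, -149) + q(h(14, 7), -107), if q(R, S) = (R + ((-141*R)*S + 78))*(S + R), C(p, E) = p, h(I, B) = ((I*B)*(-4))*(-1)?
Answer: 1685653375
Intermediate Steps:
h(I, B) = 4*B*I (h(I, B) = ((B*I)*(-4))*(-1) = -4*B*I*(-1) = 4*B*I)
q(R, S) = (R + S)*(78 + R - 141*R*S) (q(R, S) = (R + (-141*R*S + 78))*(R + S) = (R + (78 - 141*R*S))*(R + S) = (78 + R - 141*R*S)*(R + S) = (R + S)*(78 + R - 141*R*S))
C(-215, -149) + q(h(14, 7), -107) = -215 + ((4*7*14)² + 78*(4*7*14) + 78*(-107) + (4*7*14)*(-107) - 141*4*7*14*(-107)² - 141*(-107)*(4*7*14)²) = -215 + (392² + 78*392 - 8346 + 392*(-107) - 141*392*11449 - 141*(-107)*392²) = -215 + (153664 + 30576 - 8346 - 41944 - 632809128 - 141*(-107)*153664) = -215 + (153664 + 30576 - 8346 - 41944 - 632809128 + 2318328768) = -215 + 1685653590 = 1685653375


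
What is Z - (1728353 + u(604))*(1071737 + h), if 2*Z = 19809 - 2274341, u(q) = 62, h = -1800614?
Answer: 1259800812689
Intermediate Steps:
Z = -1127266 (Z = (19809 - 2274341)/2 = (½)*(-2254532) = -1127266)
Z - (1728353 + u(604))*(1071737 + h) = -1127266 - (1728353 + 62)*(1071737 - 1800614) = -1127266 - 1728415*(-728877) = -1127266 - 1*(-1259801939955) = -1127266 + 1259801939955 = 1259800812689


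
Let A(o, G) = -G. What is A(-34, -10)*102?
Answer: 1020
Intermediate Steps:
A(-34, -10)*102 = -1*(-10)*102 = 10*102 = 1020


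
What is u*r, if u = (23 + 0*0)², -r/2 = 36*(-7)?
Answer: 266616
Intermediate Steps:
r = 504 (r = -72*(-7) = -2*(-252) = 504)
u = 529 (u = (23 + 0)² = 23² = 529)
u*r = 529*504 = 266616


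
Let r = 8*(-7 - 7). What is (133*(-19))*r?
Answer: 283024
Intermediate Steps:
r = -112 (r = 8*(-14) = -112)
(133*(-19))*r = (133*(-19))*(-112) = -2527*(-112) = 283024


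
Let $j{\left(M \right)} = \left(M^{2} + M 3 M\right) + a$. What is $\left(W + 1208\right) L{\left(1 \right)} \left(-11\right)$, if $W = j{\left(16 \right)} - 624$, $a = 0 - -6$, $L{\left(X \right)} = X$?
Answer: $-17754$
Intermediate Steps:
$a = 6$ ($a = 0 + 6 = 6$)
$j{\left(M \right)} = 6 + 4 M^{2}$ ($j{\left(M \right)} = \left(M^{2} + M 3 M\right) + 6 = \left(M^{2} + 3 M M\right) + 6 = \left(M^{2} + 3 M^{2}\right) + 6 = 4 M^{2} + 6 = 6 + 4 M^{2}$)
$W = 406$ ($W = \left(6 + 4 \cdot 16^{2}\right) - 624 = \left(6 + 4 \cdot 256\right) - 624 = \left(6 + 1024\right) - 624 = 1030 - 624 = 406$)
$\left(W + 1208\right) L{\left(1 \right)} \left(-11\right) = \left(406 + 1208\right) 1 \left(-11\right) = 1614 \left(-11\right) = -17754$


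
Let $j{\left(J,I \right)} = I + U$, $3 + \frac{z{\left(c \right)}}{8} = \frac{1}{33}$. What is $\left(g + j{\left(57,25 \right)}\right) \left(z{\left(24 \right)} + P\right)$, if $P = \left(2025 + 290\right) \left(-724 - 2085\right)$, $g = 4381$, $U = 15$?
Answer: $- \frac{948721572719}{33} \approx -2.8749 \cdot 10^{10}$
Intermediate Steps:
$z{\left(c \right)} = - \frac{784}{33}$ ($z{\left(c \right)} = -24 + \frac{8}{33} = - \frac{784}{33}$)
$j{\left(J,I \right)} = 15 + I$ ($j{\left(J,I \right)} = I + 15 = 15 + I$)
$P = -6502835$ ($P = 2315 \left(-2809\right) = -6502835$)
$\left(g + j{\left(57,25 \right)}\right) \left(z{\left(24 \right)} + P\right) = \left(4381 + \left(15 + 25\right)\right) \left(- \frac{784}{33} - 6502835\right) = \left(4381 + 40\right) \left(- \frac{214594339}{33}\right) = 4421 \left(- \frac{214594339}{33}\right) = - \frac{948721572719}{33}$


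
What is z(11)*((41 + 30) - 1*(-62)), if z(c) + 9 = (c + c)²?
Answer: 63175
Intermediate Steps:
z(c) = -9 + 4*c² (z(c) = -9 + (c + c)² = -9 + (2*c)² = -9 + 4*c²)
z(11)*((41 + 30) - 1*(-62)) = (-9 + 4*11²)*((41 + 30) - 1*(-62)) = (-9 + 4*121)*(71 + 62) = (-9 + 484)*133 = 475*133 = 63175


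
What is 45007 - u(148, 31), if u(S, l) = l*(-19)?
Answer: 45596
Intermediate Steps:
u(S, l) = -19*l
45007 - u(148, 31) = 45007 - (-19)*31 = 45007 - 1*(-589) = 45007 + 589 = 45596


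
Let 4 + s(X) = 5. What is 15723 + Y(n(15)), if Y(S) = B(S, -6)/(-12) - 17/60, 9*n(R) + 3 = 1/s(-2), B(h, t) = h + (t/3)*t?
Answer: 8489737/540 ≈ 15722.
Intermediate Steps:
s(X) = 1 (s(X) = -4 + 5 = 1)
B(h, t) = h + t²/3 (B(h, t) = h + (t*(⅓))*t = h + (t/3)*t = h + t²/3)
n(R) = -2/9 (n(R) = -⅓ + (⅑)/1 = -⅓ + (⅑)*1 = -⅓ + ⅑ = -2/9)
Y(S) = -77/60 - S/12 (Y(S) = (S + (⅓)*(-6)²)/(-12) - 17/60 = (S + (⅓)*36)*(-1/12) - 17*1/60 = (S + 12)*(-1/12) - 17/60 = (12 + S)*(-1/12) - 17/60 = (-1 - S/12) - 17/60 = -77/60 - S/12)
15723 + Y(n(15)) = 15723 + (-77/60 - 1/12*(-2/9)) = 15723 + (-77/60 + 1/54) = 15723 - 683/540 = 8489737/540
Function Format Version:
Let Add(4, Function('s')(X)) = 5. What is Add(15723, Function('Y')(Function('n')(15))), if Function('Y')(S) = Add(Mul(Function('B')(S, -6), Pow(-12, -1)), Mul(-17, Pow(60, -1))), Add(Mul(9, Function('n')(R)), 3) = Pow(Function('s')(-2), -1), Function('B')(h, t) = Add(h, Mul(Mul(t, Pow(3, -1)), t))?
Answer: Rational(8489737, 540) ≈ 15722.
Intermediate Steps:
Function('s')(X) = 1 (Function('s')(X) = Add(-4, 5) = 1)
Function('B')(h, t) = Add(h, Mul(Rational(1, 3), Pow(t, 2))) (Function('B')(h, t) = Add(h, Mul(Mul(t, Rational(1, 3)), t)) = Add(h, Mul(Mul(Rational(1, 3), t), t)) = Add(h, Mul(Rational(1, 3), Pow(t, 2))))
Function('n')(R) = Rational(-2, 9) (Function('n')(R) = Add(Rational(-1, 3), Mul(Rational(1, 9), Pow(1, -1))) = Add(Rational(-1, 3), Mul(Rational(1, 9), 1)) = Add(Rational(-1, 3), Rational(1, 9)) = Rational(-2, 9))
Function('Y')(S) = Add(Rational(-77, 60), Mul(Rational(-1, 12), S)) (Function('Y')(S) = Add(Mul(Add(S, Mul(Rational(1, 3), Pow(-6, 2))), Pow(-12, -1)), Mul(-17, Pow(60, -1))) = Add(Mul(Add(S, Mul(Rational(1, 3), 36)), Rational(-1, 12)), Mul(-17, Rational(1, 60))) = Add(Mul(Add(S, 12), Rational(-1, 12)), Rational(-17, 60)) = Add(Mul(Add(12, S), Rational(-1, 12)), Rational(-17, 60)) = Add(Add(-1, Mul(Rational(-1, 12), S)), Rational(-17, 60)) = Add(Rational(-77, 60), Mul(Rational(-1, 12), S)))
Add(15723, Function('Y')(Function('n')(15))) = Add(15723, Add(Rational(-77, 60), Mul(Rational(-1, 12), Rational(-2, 9)))) = Add(15723, Add(Rational(-77, 60), Rational(1, 54))) = Add(15723, Rational(-683, 540)) = Rational(8489737, 540)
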